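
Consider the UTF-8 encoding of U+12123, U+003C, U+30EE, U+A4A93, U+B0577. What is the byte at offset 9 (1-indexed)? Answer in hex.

1-indexed offset 9 is 0-indexed offset 8.
U+12123 → 4-byte form F0 92 84 A3 at offsets 0–3.
U+003C → 1-byte form 3C at offsets 4–4.
U+30EE → 3-byte form E3 83 AE at offsets 5–7.
U+A4A93 → 4-byte form F2 A4 AA 93 at offsets 8–11.
Offset 8 falls in char 4's range; it's byte 1 of F2 A4 AA 93 = 0xF2.

0xF2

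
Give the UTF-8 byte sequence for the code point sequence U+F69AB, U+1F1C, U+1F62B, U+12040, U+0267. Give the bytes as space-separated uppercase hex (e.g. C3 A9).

F3 B6 A6 AB E1 BC 9C F0 9F 98 AB F0 92 81 80 C9 A7

U+F69AB: 4-byte form → F3 B6 A6 AB.
U+1F1C: 3-byte form → E1 BC 9C.
U+1F62B: 4-byte form → F0 9F 98 AB.
U+12040: 4-byte form → F0 92 81 80.
U+0267: 2-byte form → C9 A7.
Concatenated (17 bytes): F3 B6 A6 AB E1 BC 9C F0 9F 98 AB F0 92 81 80 C9 A7.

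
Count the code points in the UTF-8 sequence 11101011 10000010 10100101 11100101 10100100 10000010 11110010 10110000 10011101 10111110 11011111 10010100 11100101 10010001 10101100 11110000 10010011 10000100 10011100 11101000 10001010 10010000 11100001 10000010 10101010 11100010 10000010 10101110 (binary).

9

Byte at offset 0: 0xEB = 11101011 → 3-byte char (#1). Advance 3.
Byte at offset 3: 0xE5 = 11100101 → 3-byte char (#2). Advance 3.
Byte at offset 6: 0xF2 = 11110010 → 4-byte char (#3). Advance 4.
Byte at offset 10: 0xDF = 11011111 → 2-byte char (#4). Advance 2.
Byte at offset 12: 0xE5 = 11100101 → 3-byte char (#5). Advance 3.
Byte at offset 15: 0xF0 = 11110000 → 4-byte char (#6). Advance 4.
Byte at offset 19: 0xE8 = 11101000 → 3-byte char (#7). Advance 3.
Byte at offset 22: 0xE1 = 11100001 → 3-byte char (#8). Advance 3.
Byte at offset 25: 0xE2 = 11100010 → 3-byte char (#9). Advance 3.
Reached end at offset 28 after 9 code points.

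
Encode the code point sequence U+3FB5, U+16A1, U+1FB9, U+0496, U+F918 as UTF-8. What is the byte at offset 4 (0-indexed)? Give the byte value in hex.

U+3FB5 → 3-byte form E3 BE B5 at offsets 0–2.
U+16A1 → 3-byte form E1 9A A1 at offsets 3–5.
Offset 4 falls in char 2's range; it's byte 2 of E1 9A A1 = 0x9A.

0x9A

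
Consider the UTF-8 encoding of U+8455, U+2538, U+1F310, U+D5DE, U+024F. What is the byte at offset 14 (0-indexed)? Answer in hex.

0x8F

U+8455 → 3-byte form E8 91 95 at offsets 0–2.
U+2538 → 3-byte form E2 94 B8 at offsets 3–5.
U+1F310 → 4-byte form F0 9F 8C 90 at offsets 6–9.
U+D5DE → 3-byte form ED 97 9E at offsets 10–12.
U+024F → 2-byte form C9 8F at offsets 13–14.
Offset 14 falls in char 5's range; it's byte 2 of C9 8F = 0x8F.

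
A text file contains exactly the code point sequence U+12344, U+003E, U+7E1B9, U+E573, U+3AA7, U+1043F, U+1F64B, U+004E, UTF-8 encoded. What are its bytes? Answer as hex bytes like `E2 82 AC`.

U+12344: 4-byte form → F0 92 8D 84.
U+003E: 1-byte form → 3E.
U+7E1B9: 4-byte form → F1 BE 86 B9.
U+E573: 3-byte form → EE 95 B3.
U+3AA7: 3-byte form → E3 AA A7.
U+1043F: 4-byte form → F0 90 90 BF.
U+1F64B: 4-byte form → F0 9F 99 8B.
U+004E: 1-byte form → 4E.
Concatenated (24 bytes): F0 92 8D 84 3E F1 BE 86 B9 EE 95 B3 E3 AA A7 F0 90 90 BF F0 9F 99 8B 4E.

F0 92 8D 84 3E F1 BE 86 B9 EE 95 B3 E3 AA A7 F0 90 90 BF F0 9F 99 8B 4E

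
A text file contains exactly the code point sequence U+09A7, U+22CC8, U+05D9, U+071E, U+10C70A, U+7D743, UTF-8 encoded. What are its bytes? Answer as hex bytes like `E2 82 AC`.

U+09A7: 3-byte form → E0 A6 A7.
U+22CC8: 4-byte form → F0 A2 B3 88.
U+05D9: 2-byte form → D7 99.
U+071E: 2-byte form → DC 9E.
U+10C70A: 4-byte form → F4 8C 9C 8A.
U+7D743: 4-byte form → F1 BD 9D 83.
Concatenated (19 bytes): E0 A6 A7 F0 A2 B3 88 D7 99 DC 9E F4 8C 9C 8A F1 BD 9D 83.

E0 A6 A7 F0 A2 B3 88 D7 99 DC 9E F4 8C 9C 8A F1 BD 9D 83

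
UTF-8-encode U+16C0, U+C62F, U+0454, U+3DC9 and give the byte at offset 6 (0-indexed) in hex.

0xD1

U+16C0 → 3-byte form E1 9B 80 at offsets 0–2.
U+C62F → 3-byte form EC 98 AF at offsets 3–5.
U+0454 → 2-byte form D1 94 at offsets 6–7.
Offset 6 falls in char 3's range; it's byte 1 of D1 94 = 0xD1.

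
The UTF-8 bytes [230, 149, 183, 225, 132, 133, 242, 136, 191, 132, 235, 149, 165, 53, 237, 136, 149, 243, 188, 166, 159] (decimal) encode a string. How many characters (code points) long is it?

Byte at offset 0: 0xE6 = 11100110 → 3-byte char (#1). Advance 3.
Byte at offset 3: 0xE1 = 11100001 → 3-byte char (#2). Advance 3.
Byte at offset 6: 0xF2 = 11110010 → 4-byte char (#3). Advance 4.
Byte at offset 10: 0xEB = 11101011 → 3-byte char (#4). Advance 3.
Byte at offset 13: 0x35 = 00110101 → 1-byte char (#5). Advance 1.
Byte at offset 14: 0xED = 11101101 → 3-byte char (#6). Advance 3.
Byte at offset 17: 0xF3 = 11110011 → 4-byte char (#7). Advance 4.
Reached end at offset 21 after 7 code points.

7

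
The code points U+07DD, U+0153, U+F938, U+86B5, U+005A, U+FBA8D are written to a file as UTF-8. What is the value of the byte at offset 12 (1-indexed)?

1-indexed offset 12 is 0-indexed offset 11.
U+07DD → 2-byte form DF 9D at offsets 0–1.
U+0153 → 2-byte form C5 93 at offsets 2–3.
U+F938 → 3-byte form EF A4 B8 at offsets 4–6.
U+86B5 → 3-byte form E8 9A B5 at offsets 7–9.
U+005A → 1-byte form 5A at offsets 10–10.
U+FBA8D → 4-byte form F3 BB AA 8D at offsets 11–14.
Offset 11 falls in char 6's range; it's byte 1 of F3 BB AA 8D = 0xF3.

0xF3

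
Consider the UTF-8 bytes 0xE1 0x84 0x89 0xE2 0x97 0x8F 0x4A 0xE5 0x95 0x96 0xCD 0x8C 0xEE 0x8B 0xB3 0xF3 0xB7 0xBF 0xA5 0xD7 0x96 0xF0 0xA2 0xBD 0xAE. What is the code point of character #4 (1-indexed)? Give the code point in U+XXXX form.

Offset 0: leading byte 0xE1 = 11100001 → 3-byte char #1 = E1 84 89.
Offset 3: leading byte 0xE2 = 11100010 → 3-byte char #2 = E2 97 8F.
Offset 6: leading byte 0x4A = 01001010 → 1-byte char #3 = 4A.
Offset 7: leading byte 0xE5 = 11100101 → 3-byte char #4 = E5 95 96.
Leading byte 0xE5 = 11100101 matches 1110xxxx → 3-byte sequence.
Byte 1: 0xE5 = 11100101, payload 0101 (4 bits).
Byte 2: 0x95 = 10010101 (10xxxxxx ✓), payload 010101.
Byte 3: 0x96 = 10010110 (10xxxxxx ✓), payload 010110.
Concatenate: 0101010101010110 = 0x5556 (16 bits → U+5556).

U+5556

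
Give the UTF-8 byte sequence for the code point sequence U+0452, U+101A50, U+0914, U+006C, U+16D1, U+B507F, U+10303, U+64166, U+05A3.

D1 92 F4 81 A9 90 E0 A4 94 6C E1 9B 91 F2 B5 81 BF F0 90 8C 83 F1 A4 85 A6 D6 A3

U+0452: 2-byte form → D1 92.
U+101A50: 4-byte form → F4 81 A9 90.
U+0914: 3-byte form → E0 A4 94.
U+006C: 1-byte form → 6C.
U+16D1: 3-byte form → E1 9B 91.
U+B507F: 4-byte form → F2 B5 81 BF.
U+10303: 4-byte form → F0 90 8C 83.
U+64166: 4-byte form → F1 A4 85 A6.
U+05A3: 2-byte form → D6 A3.
Concatenated (27 bytes): D1 92 F4 81 A9 90 E0 A4 94 6C E1 9B 91 F2 B5 81 BF F0 90 8C 83 F1 A4 85 A6 D6 A3.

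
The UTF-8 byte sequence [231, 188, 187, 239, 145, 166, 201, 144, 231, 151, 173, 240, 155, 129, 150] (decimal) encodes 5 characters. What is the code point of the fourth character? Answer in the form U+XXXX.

Offset 0: leading byte 0xE7 = 11100111 → 3-byte char #1 = E7 BC BB.
Offset 3: leading byte 0xEF = 11101111 → 3-byte char #2 = EF 91 A6.
Offset 6: leading byte 0xC9 = 11001001 → 2-byte char #3 = C9 90.
Offset 8: leading byte 0xE7 = 11100111 → 3-byte char #4 = E7 97 AD.
Leading byte 0xE7 = 11100111 matches 1110xxxx → 3-byte sequence.
Byte 1: 0xE7 = 11100111, payload 0111 (4 bits).
Byte 2: 0x97 = 10010111 (10xxxxxx ✓), payload 010111.
Byte 3: 0xAD = 10101101 (10xxxxxx ✓), payload 101101.
Concatenate: 0111010111101101 = 0x75ED (16 bits → U+75ED).

U+75ED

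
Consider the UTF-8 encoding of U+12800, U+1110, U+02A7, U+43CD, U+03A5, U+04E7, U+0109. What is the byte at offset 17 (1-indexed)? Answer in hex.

1-indexed offset 17 is 0-indexed offset 16.
U+12800 → 4-byte form F0 92 A0 80 at offsets 0–3.
U+1110 → 3-byte form E1 84 90 at offsets 4–6.
U+02A7 → 2-byte form CA A7 at offsets 7–8.
U+43CD → 3-byte form E4 8F 8D at offsets 9–11.
U+03A5 → 2-byte form CE A5 at offsets 12–13.
U+04E7 → 2-byte form D3 A7 at offsets 14–15.
U+0109 → 2-byte form C4 89 at offsets 16–17.
Offset 16 falls in char 7's range; it's byte 1 of C4 89 = 0xC4.

0xC4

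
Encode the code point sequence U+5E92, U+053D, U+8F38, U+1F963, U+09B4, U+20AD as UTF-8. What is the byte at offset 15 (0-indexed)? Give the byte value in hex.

U+5E92 → 3-byte form E5 BA 92 at offsets 0–2.
U+053D → 2-byte form D4 BD at offsets 3–4.
U+8F38 → 3-byte form E8 BC B8 at offsets 5–7.
U+1F963 → 4-byte form F0 9F A5 A3 at offsets 8–11.
U+09B4 → 3-byte form E0 A6 B4 at offsets 12–14.
U+20AD → 3-byte form E2 82 AD at offsets 15–17.
Offset 15 falls in char 6's range; it's byte 1 of E2 82 AD = 0xE2.

0xE2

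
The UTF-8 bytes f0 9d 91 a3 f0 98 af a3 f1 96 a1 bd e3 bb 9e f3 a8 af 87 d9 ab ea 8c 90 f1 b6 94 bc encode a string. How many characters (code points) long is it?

8

Byte at offset 0: 0xF0 = 11110000 → 4-byte char (#1). Advance 4.
Byte at offset 4: 0xF0 = 11110000 → 4-byte char (#2). Advance 4.
Byte at offset 8: 0xF1 = 11110001 → 4-byte char (#3). Advance 4.
Byte at offset 12: 0xE3 = 11100011 → 3-byte char (#4). Advance 3.
Byte at offset 15: 0xF3 = 11110011 → 4-byte char (#5). Advance 4.
Byte at offset 19: 0xD9 = 11011001 → 2-byte char (#6). Advance 2.
Byte at offset 21: 0xEA = 11101010 → 3-byte char (#7). Advance 3.
Byte at offset 24: 0xF1 = 11110001 → 4-byte char (#8). Advance 4.
Reached end at offset 28 after 8 code points.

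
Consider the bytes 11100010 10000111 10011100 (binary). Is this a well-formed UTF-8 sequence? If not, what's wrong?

Leading byte 0xE2 = 11100010 → 3-byte form.
Continuation bytes 0x87=10000111, 0x9C=10011100 all match 10xxxxxx.
Decoded value 0x21DC is ≥ 0x800 (shortest form) and not a surrogate.

valid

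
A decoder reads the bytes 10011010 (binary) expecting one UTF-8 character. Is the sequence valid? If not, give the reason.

invalid (continuation byte with no leading byte)

Byte 0x9A = 10011010 has the form 10xxxxxx — a continuation byte — but there is no preceding leading byte.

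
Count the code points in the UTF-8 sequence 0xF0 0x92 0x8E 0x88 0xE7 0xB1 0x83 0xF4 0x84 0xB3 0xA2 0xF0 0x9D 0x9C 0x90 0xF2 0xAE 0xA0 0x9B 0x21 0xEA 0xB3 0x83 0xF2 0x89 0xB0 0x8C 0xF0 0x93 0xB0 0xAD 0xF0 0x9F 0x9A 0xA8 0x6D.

Byte at offset 0: 0xF0 = 11110000 → 4-byte char (#1). Advance 4.
Byte at offset 4: 0xE7 = 11100111 → 3-byte char (#2). Advance 3.
Byte at offset 7: 0xF4 = 11110100 → 4-byte char (#3). Advance 4.
Byte at offset 11: 0xF0 = 11110000 → 4-byte char (#4). Advance 4.
Byte at offset 15: 0xF2 = 11110010 → 4-byte char (#5). Advance 4.
Byte at offset 19: 0x21 = 00100001 → 1-byte char (#6). Advance 1.
Byte at offset 20: 0xEA = 11101010 → 3-byte char (#7). Advance 3.
Byte at offset 23: 0xF2 = 11110010 → 4-byte char (#8). Advance 4.
Byte at offset 27: 0xF0 = 11110000 → 4-byte char (#9). Advance 4.
Byte at offset 31: 0xF0 = 11110000 → 4-byte char (#10). Advance 4.
Byte at offset 35: 0x6D = 01101101 → 1-byte char (#11). Advance 1.
Reached end at offset 36 after 11 code points.

11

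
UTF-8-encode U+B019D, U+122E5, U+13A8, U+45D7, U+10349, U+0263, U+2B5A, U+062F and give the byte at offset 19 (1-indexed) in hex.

0xC9

1-indexed offset 19 is 0-indexed offset 18.
U+B019D → 4-byte form F2 B0 86 9D at offsets 0–3.
U+122E5 → 4-byte form F0 92 8B A5 at offsets 4–7.
U+13A8 → 3-byte form E1 8E A8 at offsets 8–10.
U+45D7 → 3-byte form E4 97 97 at offsets 11–13.
U+10349 → 4-byte form F0 90 8D 89 at offsets 14–17.
U+0263 → 2-byte form C9 A3 at offsets 18–19.
Offset 18 falls in char 6's range; it's byte 1 of C9 A3 = 0xC9.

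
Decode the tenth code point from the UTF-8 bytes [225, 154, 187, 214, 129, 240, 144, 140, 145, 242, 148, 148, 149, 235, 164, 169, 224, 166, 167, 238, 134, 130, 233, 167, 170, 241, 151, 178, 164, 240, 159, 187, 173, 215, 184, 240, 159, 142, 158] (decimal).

Offset 0: leading byte 0xE1 = 11100001 → 3-byte char #1 = E1 9A BB.
Offset 3: leading byte 0xD6 = 11010110 → 2-byte char #2 = D6 81.
Offset 5: leading byte 0xF0 = 11110000 → 4-byte char #3 = F0 90 8C 91.
Offset 9: leading byte 0xF2 = 11110010 → 4-byte char #4 = F2 94 94 95.
Offset 13: leading byte 0xEB = 11101011 → 3-byte char #5 = EB A4 A9.
Offset 16: leading byte 0xE0 = 11100000 → 3-byte char #6 = E0 A6 A7.
Offset 19: leading byte 0xEE = 11101110 → 3-byte char #7 = EE 86 82.
Offset 22: leading byte 0xE9 = 11101001 → 3-byte char #8 = E9 A7 AA.
Offset 25: leading byte 0xF1 = 11110001 → 4-byte char #9 = F1 97 B2 A4.
Offset 29: leading byte 0xF0 = 11110000 → 4-byte char #10 = F0 9F BB AD.
Leading byte 0xF0 = 11110000 matches 11110xxx → 4-byte sequence.
Byte 1: 0xF0 = 11110000, payload 000 (3 bits).
Byte 2: 0x9F = 10011111 (10xxxxxx ✓), payload 011111.
Byte 3: 0xBB = 10111011 (10xxxxxx ✓), payload 111011.
Byte 4: 0xAD = 10101101 (10xxxxxx ✓), payload 101101.
Concatenate: 000011111111011101101 = 0x1FEED (21 bits → U+1FEED).

U+1FEED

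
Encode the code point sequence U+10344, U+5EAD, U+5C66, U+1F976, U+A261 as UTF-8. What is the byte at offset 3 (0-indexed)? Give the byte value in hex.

U+10344 → 4-byte form F0 90 8D 84 at offsets 0–3.
Offset 3 falls in char 1's range; it's byte 4 of F0 90 8D 84 = 0x84.

0x84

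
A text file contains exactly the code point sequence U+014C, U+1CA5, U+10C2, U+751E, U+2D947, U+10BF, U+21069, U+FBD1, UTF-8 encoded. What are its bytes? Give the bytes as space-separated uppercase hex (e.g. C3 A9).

C5 8C E1 B2 A5 E1 83 82 E7 94 9E F0 AD A5 87 E1 82 BF F0 A1 81 A9 EF AF 91

U+014C: 2-byte form → C5 8C.
U+1CA5: 3-byte form → E1 B2 A5.
U+10C2: 3-byte form → E1 83 82.
U+751E: 3-byte form → E7 94 9E.
U+2D947: 4-byte form → F0 AD A5 87.
U+10BF: 3-byte form → E1 82 BF.
U+21069: 4-byte form → F0 A1 81 A9.
U+FBD1: 3-byte form → EF AF 91.
Concatenated (25 bytes): C5 8C E1 B2 A5 E1 83 82 E7 94 9E F0 AD A5 87 E1 82 BF F0 A1 81 A9 EF AF 91.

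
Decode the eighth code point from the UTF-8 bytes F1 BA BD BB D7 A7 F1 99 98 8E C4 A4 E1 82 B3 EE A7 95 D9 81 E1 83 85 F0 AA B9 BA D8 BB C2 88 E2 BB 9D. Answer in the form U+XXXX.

U+10C5

Offset 0: leading byte 0xF1 = 11110001 → 4-byte char #1 = F1 BA BD BB.
Offset 4: leading byte 0xD7 = 11010111 → 2-byte char #2 = D7 A7.
Offset 6: leading byte 0xF1 = 11110001 → 4-byte char #3 = F1 99 98 8E.
Offset 10: leading byte 0xC4 = 11000100 → 2-byte char #4 = C4 A4.
Offset 12: leading byte 0xE1 = 11100001 → 3-byte char #5 = E1 82 B3.
Offset 15: leading byte 0xEE = 11101110 → 3-byte char #6 = EE A7 95.
Offset 18: leading byte 0xD9 = 11011001 → 2-byte char #7 = D9 81.
Offset 20: leading byte 0xE1 = 11100001 → 3-byte char #8 = E1 83 85.
Leading byte 0xE1 = 11100001 matches 1110xxxx → 3-byte sequence.
Byte 1: 0xE1 = 11100001, payload 0001 (4 bits).
Byte 2: 0x83 = 10000011 (10xxxxxx ✓), payload 000011.
Byte 3: 0x85 = 10000101 (10xxxxxx ✓), payload 000101.
Concatenate: 0001000011000101 = 0x10C5 (16 bits → U+10C5).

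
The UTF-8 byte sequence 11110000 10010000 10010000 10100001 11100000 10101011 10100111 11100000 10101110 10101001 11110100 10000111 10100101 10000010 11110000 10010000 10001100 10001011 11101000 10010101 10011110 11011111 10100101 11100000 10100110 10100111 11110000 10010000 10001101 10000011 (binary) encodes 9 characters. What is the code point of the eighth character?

U+09A7

Offset 0: leading byte 0xF0 = 11110000 → 4-byte char #1 = F0 90 90 A1.
Offset 4: leading byte 0xE0 = 11100000 → 3-byte char #2 = E0 AB A7.
Offset 7: leading byte 0xE0 = 11100000 → 3-byte char #3 = E0 AE A9.
Offset 10: leading byte 0xF4 = 11110100 → 4-byte char #4 = F4 87 A5 82.
Offset 14: leading byte 0xF0 = 11110000 → 4-byte char #5 = F0 90 8C 8B.
Offset 18: leading byte 0xE8 = 11101000 → 3-byte char #6 = E8 95 9E.
Offset 21: leading byte 0xDF = 11011111 → 2-byte char #7 = DF A5.
Offset 23: leading byte 0xE0 = 11100000 → 3-byte char #8 = E0 A6 A7.
Leading byte 0xE0 = 11100000 matches 1110xxxx → 3-byte sequence.
Byte 1: 0xE0 = 11100000, payload 0000 (4 bits).
Byte 2: 0xA6 = 10100110 (10xxxxxx ✓), payload 100110.
Byte 3: 0xA7 = 10100111 (10xxxxxx ✓), payload 100111.
Concatenate: 0000100110100111 = 0x9A7 (16 bits → U+09A7).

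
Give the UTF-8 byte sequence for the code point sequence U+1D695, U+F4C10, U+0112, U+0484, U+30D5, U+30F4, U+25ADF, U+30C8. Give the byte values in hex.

U+1D695: 4-byte form → F0 9D 9A 95.
U+F4C10: 4-byte form → F3 B4 B0 90.
U+0112: 2-byte form → C4 92.
U+0484: 2-byte form → D2 84.
U+30D5: 3-byte form → E3 83 95.
U+30F4: 3-byte form → E3 83 B4.
U+25ADF: 4-byte form → F0 A5 AB 9F.
U+30C8: 3-byte form → E3 83 88.
Concatenated (25 bytes): F0 9D 9A 95 F3 B4 B0 90 C4 92 D2 84 E3 83 95 E3 83 B4 F0 A5 AB 9F E3 83 88.

F0 9D 9A 95 F3 B4 B0 90 C4 92 D2 84 E3 83 95 E3 83 B4 F0 A5 AB 9F E3 83 88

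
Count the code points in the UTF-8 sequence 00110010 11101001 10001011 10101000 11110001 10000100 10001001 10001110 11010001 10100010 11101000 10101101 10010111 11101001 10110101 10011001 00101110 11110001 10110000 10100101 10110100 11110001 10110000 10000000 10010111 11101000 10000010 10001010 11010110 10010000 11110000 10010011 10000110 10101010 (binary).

Byte at offset 0: 0x32 = 00110010 → 1-byte char (#1). Advance 1.
Byte at offset 1: 0xE9 = 11101001 → 3-byte char (#2). Advance 3.
Byte at offset 4: 0xF1 = 11110001 → 4-byte char (#3). Advance 4.
Byte at offset 8: 0xD1 = 11010001 → 2-byte char (#4). Advance 2.
Byte at offset 10: 0xE8 = 11101000 → 3-byte char (#5). Advance 3.
Byte at offset 13: 0xE9 = 11101001 → 3-byte char (#6). Advance 3.
Byte at offset 16: 0x2E = 00101110 → 1-byte char (#7). Advance 1.
Byte at offset 17: 0xF1 = 11110001 → 4-byte char (#8). Advance 4.
Byte at offset 21: 0xF1 = 11110001 → 4-byte char (#9). Advance 4.
Byte at offset 25: 0xE8 = 11101000 → 3-byte char (#10). Advance 3.
Byte at offset 28: 0xD6 = 11010110 → 2-byte char (#11). Advance 2.
Byte at offset 30: 0xF0 = 11110000 → 4-byte char (#12). Advance 4.
Reached end at offset 34 after 12 code points.

12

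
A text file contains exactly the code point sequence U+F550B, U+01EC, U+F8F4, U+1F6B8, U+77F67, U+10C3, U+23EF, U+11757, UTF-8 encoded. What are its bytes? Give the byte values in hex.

U+F550B: 4-byte form → F3 B5 94 8B.
U+01EC: 2-byte form → C7 AC.
U+F8F4: 3-byte form → EF A3 B4.
U+1F6B8: 4-byte form → F0 9F 9A B8.
U+77F67: 4-byte form → F1 B7 BD A7.
U+10C3: 3-byte form → E1 83 83.
U+23EF: 3-byte form → E2 8F AF.
U+11757: 4-byte form → F0 91 9D 97.
Concatenated (27 bytes): F3 B5 94 8B C7 AC EF A3 B4 F0 9F 9A B8 F1 B7 BD A7 E1 83 83 E2 8F AF F0 91 9D 97.

F3 B5 94 8B C7 AC EF A3 B4 F0 9F 9A B8 F1 B7 BD A7 E1 83 83 E2 8F AF F0 91 9D 97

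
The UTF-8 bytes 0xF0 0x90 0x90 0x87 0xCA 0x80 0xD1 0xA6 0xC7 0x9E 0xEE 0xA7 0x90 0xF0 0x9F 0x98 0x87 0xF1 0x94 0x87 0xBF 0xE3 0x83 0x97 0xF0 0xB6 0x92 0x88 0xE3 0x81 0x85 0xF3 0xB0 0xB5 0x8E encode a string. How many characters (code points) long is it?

Byte at offset 0: 0xF0 = 11110000 → 4-byte char (#1). Advance 4.
Byte at offset 4: 0xCA = 11001010 → 2-byte char (#2). Advance 2.
Byte at offset 6: 0xD1 = 11010001 → 2-byte char (#3). Advance 2.
Byte at offset 8: 0xC7 = 11000111 → 2-byte char (#4). Advance 2.
Byte at offset 10: 0xEE = 11101110 → 3-byte char (#5). Advance 3.
Byte at offset 13: 0xF0 = 11110000 → 4-byte char (#6). Advance 4.
Byte at offset 17: 0xF1 = 11110001 → 4-byte char (#7). Advance 4.
Byte at offset 21: 0xE3 = 11100011 → 3-byte char (#8). Advance 3.
Byte at offset 24: 0xF0 = 11110000 → 4-byte char (#9). Advance 4.
Byte at offset 28: 0xE3 = 11100011 → 3-byte char (#10). Advance 3.
Byte at offset 31: 0xF3 = 11110011 → 4-byte char (#11). Advance 4.
Reached end at offset 35 after 11 code points.

11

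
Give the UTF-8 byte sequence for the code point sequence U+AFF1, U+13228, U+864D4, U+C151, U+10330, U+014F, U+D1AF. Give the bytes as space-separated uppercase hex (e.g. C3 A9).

U+AFF1: 3-byte form → EA BF B1.
U+13228: 4-byte form → F0 93 88 A8.
U+864D4: 4-byte form → F2 86 93 94.
U+C151: 3-byte form → EC 85 91.
U+10330: 4-byte form → F0 90 8C B0.
U+014F: 2-byte form → C5 8F.
U+D1AF: 3-byte form → ED 86 AF.
Concatenated (23 bytes): EA BF B1 F0 93 88 A8 F2 86 93 94 EC 85 91 F0 90 8C B0 C5 8F ED 86 AF.

EA BF B1 F0 93 88 A8 F2 86 93 94 EC 85 91 F0 90 8C B0 C5 8F ED 86 AF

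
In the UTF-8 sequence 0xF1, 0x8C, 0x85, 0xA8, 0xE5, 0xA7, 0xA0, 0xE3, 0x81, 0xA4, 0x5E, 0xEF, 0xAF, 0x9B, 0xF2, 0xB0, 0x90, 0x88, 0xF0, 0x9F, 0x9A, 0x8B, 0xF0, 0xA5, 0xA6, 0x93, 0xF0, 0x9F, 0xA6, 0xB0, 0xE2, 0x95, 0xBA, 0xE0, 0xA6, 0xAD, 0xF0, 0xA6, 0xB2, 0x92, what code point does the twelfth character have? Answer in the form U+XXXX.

U+26C92

Offset 0: leading byte 0xF1 = 11110001 → 4-byte char #1 = F1 8C 85 A8.
Offset 4: leading byte 0xE5 = 11100101 → 3-byte char #2 = E5 A7 A0.
Offset 7: leading byte 0xE3 = 11100011 → 3-byte char #3 = E3 81 A4.
Offset 10: leading byte 0x5E = 01011110 → 1-byte char #4 = 5E.
Offset 11: leading byte 0xEF = 11101111 → 3-byte char #5 = EF AF 9B.
Offset 14: leading byte 0xF2 = 11110010 → 4-byte char #6 = F2 B0 90 88.
Offset 18: leading byte 0xF0 = 11110000 → 4-byte char #7 = F0 9F 9A 8B.
Offset 22: leading byte 0xF0 = 11110000 → 4-byte char #8 = F0 A5 A6 93.
Offset 26: leading byte 0xF0 = 11110000 → 4-byte char #9 = F0 9F A6 B0.
Offset 30: leading byte 0xE2 = 11100010 → 3-byte char #10 = E2 95 BA.
Offset 33: leading byte 0xE0 = 11100000 → 3-byte char #11 = E0 A6 AD.
Offset 36: leading byte 0xF0 = 11110000 → 4-byte char #12 = F0 A6 B2 92.
Leading byte 0xF0 = 11110000 matches 11110xxx → 4-byte sequence.
Byte 1: 0xF0 = 11110000, payload 000 (3 bits).
Byte 2: 0xA6 = 10100110 (10xxxxxx ✓), payload 100110.
Byte 3: 0xB2 = 10110010 (10xxxxxx ✓), payload 110010.
Byte 4: 0x92 = 10010010 (10xxxxxx ✓), payload 010010.
Concatenate: 000100110110010010010 = 0x26C92 (21 bits → U+26C92).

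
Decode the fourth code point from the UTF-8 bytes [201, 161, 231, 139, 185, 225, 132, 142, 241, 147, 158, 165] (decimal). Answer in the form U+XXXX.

Offset 0: leading byte 0xC9 = 11001001 → 2-byte char #1 = C9 A1.
Offset 2: leading byte 0xE7 = 11100111 → 3-byte char #2 = E7 8B B9.
Offset 5: leading byte 0xE1 = 11100001 → 3-byte char #3 = E1 84 8E.
Offset 8: leading byte 0xF1 = 11110001 → 4-byte char #4 = F1 93 9E A5.
Leading byte 0xF1 = 11110001 matches 11110xxx → 4-byte sequence.
Byte 1: 0xF1 = 11110001, payload 001 (3 bits).
Byte 2: 0x93 = 10010011 (10xxxxxx ✓), payload 010011.
Byte 3: 0x9E = 10011110 (10xxxxxx ✓), payload 011110.
Byte 4: 0xA5 = 10100101 (10xxxxxx ✓), payload 100101.
Concatenate: 001010011011110100101 = 0x537A5 (21 bits → U+537A5).

U+537A5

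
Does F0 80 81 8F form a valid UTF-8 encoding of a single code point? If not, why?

invalid (overlong encoding)

Leading byte 0xF0 = 11110000 → 4-byte form.
Continuation bytes all match 10xxxxxx. Payload decodes to 0x4F.
But 0x4F < 0x10000, the minimum for a 4-byte sequence — this is an overlong encoding.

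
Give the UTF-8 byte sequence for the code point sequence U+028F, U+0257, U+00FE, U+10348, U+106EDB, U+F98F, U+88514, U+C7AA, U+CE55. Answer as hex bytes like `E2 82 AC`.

CA 8F C9 97 C3 BE F0 90 8D 88 F4 86 BB 9B EF A6 8F F2 88 94 94 EC 9E AA EC B9 95

U+028F: 2-byte form → CA 8F.
U+0257: 2-byte form → C9 97.
U+00FE: 2-byte form → C3 BE.
U+10348: 4-byte form → F0 90 8D 88.
U+106EDB: 4-byte form → F4 86 BB 9B.
U+F98F: 3-byte form → EF A6 8F.
U+88514: 4-byte form → F2 88 94 94.
U+C7AA: 3-byte form → EC 9E AA.
U+CE55: 3-byte form → EC B9 95.
Concatenated (27 bytes): CA 8F C9 97 C3 BE F0 90 8D 88 F4 86 BB 9B EF A6 8F F2 88 94 94 EC 9E AA EC B9 95.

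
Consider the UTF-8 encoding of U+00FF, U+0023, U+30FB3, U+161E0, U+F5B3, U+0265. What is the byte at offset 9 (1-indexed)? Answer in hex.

0x96

1-indexed offset 9 is 0-indexed offset 8.
U+00FF → 2-byte form C3 BF at offsets 0–1.
U+0023 → 1-byte form 23 at offsets 2–2.
U+30FB3 → 4-byte form F0 B0 BE B3 at offsets 3–6.
U+161E0 → 4-byte form F0 96 87 A0 at offsets 7–10.
Offset 8 falls in char 4's range; it's byte 2 of F0 96 87 A0 = 0x96.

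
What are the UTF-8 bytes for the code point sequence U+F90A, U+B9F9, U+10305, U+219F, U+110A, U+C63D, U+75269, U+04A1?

U+F90A: 3-byte form → EF A4 8A.
U+B9F9: 3-byte form → EB A7 B9.
U+10305: 4-byte form → F0 90 8C 85.
U+219F: 3-byte form → E2 86 9F.
U+110A: 3-byte form → E1 84 8A.
U+C63D: 3-byte form → EC 98 BD.
U+75269: 4-byte form → F1 B5 89 A9.
U+04A1: 2-byte form → D2 A1.
Concatenated (25 bytes): EF A4 8A EB A7 B9 F0 90 8C 85 E2 86 9F E1 84 8A EC 98 BD F1 B5 89 A9 D2 A1.

EF A4 8A EB A7 B9 F0 90 8C 85 E2 86 9F E1 84 8A EC 98 BD F1 B5 89 A9 D2 A1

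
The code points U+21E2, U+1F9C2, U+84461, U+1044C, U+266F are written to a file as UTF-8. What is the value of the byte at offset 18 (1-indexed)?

0xAF

1-indexed offset 18 is 0-indexed offset 17.
U+21E2 → 3-byte form E2 87 A2 at offsets 0–2.
U+1F9C2 → 4-byte form F0 9F A7 82 at offsets 3–6.
U+84461 → 4-byte form F2 84 91 A1 at offsets 7–10.
U+1044C → 4-byte form F0 90 91 8C at offsets 11–14.
U+266F → 3-byte form E2 99 AF at offsets 15–17.
Offset 17 falls in char 5's range; it's byte 3 of E2 99 AF = 0xAF.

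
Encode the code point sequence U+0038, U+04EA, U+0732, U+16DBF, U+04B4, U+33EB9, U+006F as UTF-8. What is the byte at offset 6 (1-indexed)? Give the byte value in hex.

0xF0

1-indexed offset 6 is 0-indexed offset 5.
U+0038 → 1-byte form 38 at offsets 0–0.
U+04EA → 2-byte form D3 AA at offsets 1–2.
U+0732 → 2-byte form DC B2 at offsets 3–4.
U+16DBF → 4-byte form F0 96 B6 BF at offsets 5–8.
Offset 5 falls in char 4's range; it's byte 1 of F0 96 B6 BF = 0xF0.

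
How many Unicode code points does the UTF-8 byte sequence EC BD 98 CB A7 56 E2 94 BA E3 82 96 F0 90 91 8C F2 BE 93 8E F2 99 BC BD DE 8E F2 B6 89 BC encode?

Byte at offset 0: 0xEC = 11101100 → 3-byte char (#1). Advance 3.
Byte at offset 3: 0xCB = 11001011 → 2-byte char (#2). Advance 2.
Byte at offset 5: 0x56 = 01010110 → 1-byte char (#3). Advance 1.
Byte at offset 6: 0xE2 = 11100010 → 3-byte char (#4). Advance 3.
Byte at offset 9: 0xE3 = 11100011 → 3-byte char (#5). Advance 3.
Byte at offset 12: 0xF0 = 11110000 → 4-byte char (#6). Advance 4.
Byte at offset 16: 0xF2 = 11110010 → 4-byte char (#7). Advance 4.
Byte at offset 20: 0xF2 = 11110010 → 4-byte char (#8). Advance 4.
Byte at offset 24: 0xDE = 11011110 → 2-byte char (#9). Advance 2.
Byte at offset 26: 0xF2 = 11110010 → 4-byte char (#10). Advance 4.
Reached end at offset 30 after 10 code points.

10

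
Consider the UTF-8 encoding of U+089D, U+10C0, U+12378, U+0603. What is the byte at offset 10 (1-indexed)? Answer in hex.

0xB8

1-indexed offset 10 is 0-indexed offset 9.
U+089D → 3-byte form E0 A2 9D at offsets 0–2.
U+10C0 → 3-byte form E1 83 80 at offsets 3–5.
U+12378 → 4-byte form F0 92 8D B8 at offsets 6–9.
Offset 9 falls in char 3's range; it's byte 4 of F0 92 8D B8 = 0xB8.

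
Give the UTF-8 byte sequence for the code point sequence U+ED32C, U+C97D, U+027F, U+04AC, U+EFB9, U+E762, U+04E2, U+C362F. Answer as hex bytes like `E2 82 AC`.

U+ED32C: 4-byte form → F3 AD 8C AC.
U+C97D: 3-byte form → EC A5 BD.
U+027F: 2-byte form → C9 BF.
U+04AC: 2-byte form → D2 AC.
U+EFB9: 3-byte form → EE BE B9.
U+E762: 3-byte form → EE 9D A2.
U+04E2: 2-byte form → D3 A2.
U+C362F: 4-byte form → F3 83 98 AF.
Concatenated (23 bytes): F3 AD 8C AC EC A5 BD C9 BF D2 AC EE BE B9 EE 9D A2 D3 A2 F3 83 98 AF.

F3 AD 8C AC EC A5 BD C9 BF D2 AC EE BE B9 EE 9D A2 D3 A2 F3 83 98 AF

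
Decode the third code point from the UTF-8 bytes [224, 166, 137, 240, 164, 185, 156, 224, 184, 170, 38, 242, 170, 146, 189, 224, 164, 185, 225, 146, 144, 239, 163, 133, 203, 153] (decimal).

U+0E2A

Offset 0: leading byte 0xE0 = 11100000 → 3-byte char #1 = E0 A6 89.
Offset 3: leading byte 0xF0 = 11110000 → 4-byte char #2 = F0 A4 B9 9C.
Offset 7: leading byte 0xE0 = 11100000 → 3-byte char #3 = E0 B8 AA.
Leading byte 0xE0 = 11100000 matches 1110xxxx → 3-byte sequence.
Byte 1: 0xE0 = 11100000, payload 0000 (4 bits).
Byte 2: 0xB8 = 10111000 (10xxxxxx ✓), payload 111000.
Byte 3: 0xAA = 10101010 (10xxxxxx ✓), payload 101010.
Concatenate: 0000111000101010 = 0xE2A (16 bits → U+0E2A).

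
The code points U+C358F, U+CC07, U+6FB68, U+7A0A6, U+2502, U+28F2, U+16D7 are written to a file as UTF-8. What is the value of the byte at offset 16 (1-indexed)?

0xE2

1-indexed offset 16 is 0-indexed offset 15.
U+C358F → 4-byte form F3 83 96 8F at offsets 0–3.
U+CC07 → 3-byte form EC B0 87 at offsets 4–6.
U+6FB68 → 4-byte form F1 AF AD A8 at offsets 7–10.
U+7A0A6 → 4-byte form F1 BA 82 A6 at offsets 11–14.
U+2502 → 3-byte form E2 94 82 at offsets 15–17.
Offset 15 falls in char 5's range; it's byte 1 of E2 94 82 = 0xE2.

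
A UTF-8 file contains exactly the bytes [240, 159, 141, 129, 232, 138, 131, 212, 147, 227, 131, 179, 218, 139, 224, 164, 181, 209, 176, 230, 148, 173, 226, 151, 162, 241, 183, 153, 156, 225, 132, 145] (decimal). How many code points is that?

Byte at offset 0: 0xF0 = 11110000 → 4-byte char (#1). Advance 4.
Byte at offset 4: 0xE8 = 11101000 → 3-byte char (#2). Advance 3.
Byte at offset 7: 0xD4 = 11010100 → 2-byte char (#3). Advance 2.
Byte at offset 9: 0xE3 = 11100011 → 3-byte char (#4). Advance 3.
Byte at offset 12: 0xDA = 11011010 → 2-byte char (#5). Advance 2.
Byte at offset 14: 0xE0 = 11100000 → 3-byte char (#6). Advance 3.
Byte at offset 17: 0xD1 = 11010001 → 2-byte char (#7). Advance 2.
Byte at offset 19: 0xE6 = 11100110 → 3-byte char (#8). Advance 3.
Byte at offset 22: 0xE2 = 11100010 → 3-byte char (#9). Advance 3.
Byte at offset 25: 0xF1 = 11110001 → 4-byte char (#10). Advance 4.
Byte at offset 29: 0xE1 = 11100001 → 3-byte char (#11). Advance 3.
Reached end at offset 32 after 11 code points.

11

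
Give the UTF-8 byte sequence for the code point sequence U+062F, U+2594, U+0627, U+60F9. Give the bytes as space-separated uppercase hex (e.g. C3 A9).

U+062F: 2-byte form → D8 AF.
U+2594: 3-byte form → E2 96 94.
U+0627: 2-byte form → D8 A7.
U+60F9: 3-byte form → E6 83 B9.
Concatenated (10 bytes): D8 AF E2 96 94 D8 A7 E6 83 B9.

D8 AF E2 96 94 D8 A7 E6 83 B9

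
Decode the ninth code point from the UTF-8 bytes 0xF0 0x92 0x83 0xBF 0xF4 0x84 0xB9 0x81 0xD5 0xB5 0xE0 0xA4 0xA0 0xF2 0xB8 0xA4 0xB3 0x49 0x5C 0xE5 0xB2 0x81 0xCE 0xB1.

Offset 0: leading byte 0xF0 = 11110000 → 4-byte char #1 = F0 92 83 BF.
Offset 4: leading byte 0xF4 = 11110100 → 4-byte char #2 = F4 84 B9 81.
Offset 8: leading byte 0xD5 = 11010101 → 2-byte char #3 = D5 B5.
Offset 10: leading byte 0xE0 = 11100000 → 3-byte char #4 = E0 A4 A0.
Offset 13: leading byte 0xF2 = 11110010 → 4-byte char #5 = F2 B8 A4 B3.
Offset 17: leading byte 0x49 = 01001001 → 1-byte char #6 = 49.
Offset 18: leading byte 0x5C = 01011100 → 1-byte char #7 = 5C.
Offset 19: leading byte 0xE5 = 11100101 → 3-byte char #8 = E5 B2 81.
Offset 22: leading byte 0xCE = 11001110 → 2-byte char #9 = CE B1.
Leading byte 0xCE = 11001110 matches 110xxxxx → 2-byte sequence.
Byte 1: 0xCE = 11001110, payload 01110 (5 bits).
Byte 2: 0xB1 = 10110001 (10xxxxxx ✓), payload 110001.
Concatenate: 01110110001 = 0x3B1 (11 bits → U+03B1).

U+03B1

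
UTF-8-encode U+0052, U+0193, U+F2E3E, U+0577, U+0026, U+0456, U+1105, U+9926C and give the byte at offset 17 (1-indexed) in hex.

0x99

1-indexed offset 17 is 0-indexed offset 16.
U+0052 → 1-byte form 52 at offsets 0–0.
U+0193 → 2-byte form C6 93 at offsets 1–2.
U+F2E3E → 4-byte form F3 B2 B8 BE at offsets 3–6.
U+0577 → 2-byte form D5 B7 at offsets 7–8.
U+0026 → 1-byte form 26 at offsets 9–9.
U+0456 → 2-byte form D1 96 at offsets 10–11.
U+1105 → 3-byte form E1 84 85 at offsets 12–14.
U+9926C → 4-byte form F2 99 89 AC at offsets 15–18.
Offset 16 falls in char 8's range; it's byte 2 of F2 99 89 AC = 0x99.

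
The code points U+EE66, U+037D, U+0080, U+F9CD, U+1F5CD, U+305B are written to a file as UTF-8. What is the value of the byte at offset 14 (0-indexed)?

0xE3

U+EE66 → 3-byte form EE B9 A6 at offsets 0–2.
U+037D → 2-byte form CD BD at offsets 3–4.
U+0080 → 2-byte form C2 80 at offsets 5–6.
U+F9CD → 3-byte form EF A7 8D at offsets 7–9.
U+1F5CD → 4-byte form F0 9F 97 8D at offsets 10–13.
U+305B → 3-byte form E3 81 9B at offsets 14–16.
Offset 14 falls in char 6's range; it's byte 1 of E3 81 9B = 0xE3.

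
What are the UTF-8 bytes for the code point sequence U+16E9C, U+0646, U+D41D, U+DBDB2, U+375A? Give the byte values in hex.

U+16E9C: 4-byte form → F0 96 BA 9C.
U+0646: 2-byte form → D9 86.
U+D41D: 3-byte form → ED 90 9D.
U+DBDB2: 4-byte form → F3 9B B6 B2.
U+375A: 3-byte form → E3 9D 9A.
Concatenated (16 bytes): F0 96 BA 9C D9 86 ED 90 9D F3 9B B6 B2 E3 9D 9A.

F0 96 BA 9C D9 86 ED 90 9D F3 9B B6 B2 E3 9D 9A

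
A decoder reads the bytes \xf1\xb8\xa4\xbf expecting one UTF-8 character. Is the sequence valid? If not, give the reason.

Leading byte 0xF1 = 11110001 → 4-byte form.
Continuation bytes 0xB8=10111000, 0xA4=10100100, 0xBF=10111111 all match 10xxxxxx.
Decoded value 0x7893F is ≥ 0x10000 (shortest form) and not a surrogate.

valid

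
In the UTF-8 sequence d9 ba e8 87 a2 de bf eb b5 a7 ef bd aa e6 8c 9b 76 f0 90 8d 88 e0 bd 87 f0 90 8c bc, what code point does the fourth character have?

Offset 0: leading byte 0xD9 = 11011001 → 2-byte char #1 = D9 BA.
Offset 2: leading byte 0xE8 = 11101000 → 3-byte char #2 = E8 87 A2.
Offset 5: leading byte 0xDE = 11011110 → 2-byte char #3 = DE BF.
Offset 7: leading byte 0xEB = 11101011 → 3-byte char #4 = EB B5 A7.
Leading byte 0xEB = 11101011 matches 1110xxxx → 3-byte sequence.
Byte 1: 0xEB = 11101011, payload 1011 (4 bits).
Byte 2: 0xB5 = 10110101 (10xxxxxx ✓), payload 110101.
Byte 3: 0xA7 = 10100111 (10xxxxxx ✓), payload 100111.
Concatenate: 1011110101100111 = 0xBD67 (16 bits → U+BD67).

U+BD67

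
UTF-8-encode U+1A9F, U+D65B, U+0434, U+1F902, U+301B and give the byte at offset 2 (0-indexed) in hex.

0x9F

U+1A9F → 3-byte form E1 AA 9F at offsets 0–2.
Offset 2 falls in char 1's range; it's byte 3 of E1 AA 9F = 0x9F.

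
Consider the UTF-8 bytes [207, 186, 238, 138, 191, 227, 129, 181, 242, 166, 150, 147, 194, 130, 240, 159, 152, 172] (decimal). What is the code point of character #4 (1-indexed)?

U+A6593

Offset 0: leading byte 0xCF = 11001111 → 2-byte char #1 = CF BA.
Offset 2: leading byte 0xEE = 11101110 → 3-byte char #2 = EE 8A BF.
Offset 5: leading byte 0xE3 = 11100011 → 3-byte char #3 = E3 81 B5.
Offset 8: leading byte 0xF2 = 11110010 → 4-byte char #4 = F2 A6 96 93.
Leading byte 0xF2 = 11110010 matches 11110xxx → 4-byte sequence.
Byte 1: 0xF2 = 11110010, payload 010 (3 bits).
Byte 2: 0xA6 = 10100110 (10xxxxxx ✓), payload 100110.
Byte 3: 0x96 = 10010110 (10xxxxxx ✓), payload 010110.
Byte 4: 0x93 = 10010011 (10xxxxxx ✓), payload 010011.
Concatenate: 010100110010110010011 = 0xA6593 (21 bits → U+A6593).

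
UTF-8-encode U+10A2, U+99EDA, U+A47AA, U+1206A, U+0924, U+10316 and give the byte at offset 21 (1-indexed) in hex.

1-indexed offset 21 is 0-indexed offset 20.
U+10A2 → 3-byte form E1 82 A2 at offsets 0–2.
U+99EDA → 4-byte form F2 99 BB 9A at offsets 3–6.
U+A47AA → 4-byte form F2 A4 9E AA at offsets 7–10.
U+1206A → 4-byte form F0 92 81 AA at offsets 11–14.
U+0924 → 3-byte form E0 A4 A4 at offsets 15–17.
U+10316 → 4-byte form F0 90 8C 96 at offsets 18–21.
Offset 20 falls in char 6's range; it's byte 3 of F0 90 8C 96 = 0x8C.

0x8C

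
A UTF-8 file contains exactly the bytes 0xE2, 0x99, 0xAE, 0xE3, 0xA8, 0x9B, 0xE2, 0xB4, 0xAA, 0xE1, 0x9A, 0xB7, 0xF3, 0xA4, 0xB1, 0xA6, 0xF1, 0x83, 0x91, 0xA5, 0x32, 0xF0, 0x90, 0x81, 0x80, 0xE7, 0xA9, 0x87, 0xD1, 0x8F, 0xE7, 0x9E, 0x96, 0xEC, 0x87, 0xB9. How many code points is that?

Byte at offset 0: 0xE2 = 11100010 → 3-byte char (#1). Advance 3.
Byte at offset 3: 0xE3 = 11100011 → 3-byte char (#2). Advance 3.
Byte at offset 6: 0xE2 = 11100010 → 3-byte char (#3). Advance 3.
Byte at offset 9: 0xE1 = 11100001 → 3-byte char (#4). Advance 3.
Byte at offset 12: 0xF3 = 11110011 → 4-byte char (#5). Advance 4.
Byte at offset 16: 0xF1 = 11110001 → 4-byte char (#6). Advance 4.
Byte at offset 20: 0x32 = 00110010 → 1-byte char (#7). Advance 1.
Byte at offset 21: 0xF0 = 11110000 → 4-byte char (#8). Advance 4.
Byte at offset 25: 0xE7 = 11100111 → 3-byte char (#9). Advance 3.
Byte at offset 28: 0xD1 = 11010001 → 2-byte char (#10). Advance 2.
Byte at offset 30: 0xE7 = 11100111 → 3-byte char (#11). Advance 3.
Byte at offset 33: 0xEC = 11101100 → 3-byte char (#12). Advance 3.
Reached end at offset 36 after 12 code points.

12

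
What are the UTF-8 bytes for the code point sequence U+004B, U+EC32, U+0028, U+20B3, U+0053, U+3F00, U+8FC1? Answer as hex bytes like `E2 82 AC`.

U+004B: 1-byte form → 4B.
U+EC32: 3-byte form → EE B0 B2.
U+0028: 1-byte form → 28.
U+20B3: 3-byte form → E2 82 B3.
U+0053: 1-byte form → 53.
U+3F00: 3-byte form → E3 BC 80.
U+8FC1: 3-byte form → E8 BF 81.
Concatenated (15 bytes): 4B EE B0 B2 28 E2 82 B3 53 E3 BC 80 E8 BF 81.

4B EE B0 B2 28 E2 82 B3 53 E3 BC 80 E8 BF 81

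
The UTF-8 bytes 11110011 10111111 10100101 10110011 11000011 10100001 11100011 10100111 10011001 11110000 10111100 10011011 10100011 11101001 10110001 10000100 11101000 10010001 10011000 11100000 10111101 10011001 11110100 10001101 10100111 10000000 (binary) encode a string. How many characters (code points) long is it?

8

Byte at offset 0: 0xF3 = 11110011 → 4-byte char (#1). Advance 4.
Byte at offset 4: 0xC3 = 11000011 → 2-byte char (#2). Advance 2.
Byte at offset 6: 0xE3 = 11100011 → 3-byte char (#3). Advance 3.
Byte at offset 9: 0xF0 = 11110000 → 4-byte char (#4). Advance 4.
Byte at offset 13: 0xE9 = 11101001 → 3-byte char (#5). Advance 3.
Byte at offset 16: 0xE8 = 11101000 → 3-byte char (#6). Advance 3.
Byte at offset 19: 0xE0 = 11100000 → 3-byte char (#7). Advance 3.
Byte at offset 22: 0xF4 = 11110100 → 4-byte char (#8). Advance 4.
Reached end at offset 26 after 8 code points.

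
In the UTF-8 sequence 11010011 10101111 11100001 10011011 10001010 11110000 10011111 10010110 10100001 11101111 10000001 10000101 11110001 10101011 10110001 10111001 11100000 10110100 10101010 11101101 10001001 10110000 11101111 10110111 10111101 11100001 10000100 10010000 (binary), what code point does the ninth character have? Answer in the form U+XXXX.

Offset 0: leading byte 0xD3 = 11010011 → 2-byte char #1 = D3 AF.
Offset 2: leading byte 0xE1 = 11100001 → 3-byte char #2 = E1 9B 8A.
Offset 5: leading byte 0xF0 = 11110000 → 4-byte char #3 = F0 9F 96 A1.
Offset 9: leading byte 0xEF = 11101111 → 3-byte char #4 = EF 81 85.
Offset 12: leading byte 0xF1 = 11110001 → 4-byte char #5 = F1 AB B1 B9.
Offset 16: leading byte 0xE0 = 11100000 → 3-byte char #6 = E0 B4 AA.
Offset 19: leading byte 0xED = 11101101 → 3-byte char #7 = ED 89 B0.
Offset 22: leading byte 0xEF = 11101111 → 3-byte char #8 = EF B7 BD.
Offset 25: leading byte 0xE1 = 11100001 → 3-byte char #9 = E1 84 90.
Leading byte 0xE1 = 11100001 matches 1110xxxx → 3-byte sequence.
Byte 1: 0xE1 = 11100001, payload 0001 (4 bits).
Byte 2: 0x84 = 10000100 (10xxxxxx ✓), payload 000100.
Byte 3: 0x90 = 10010000 (10xxxxxx ✓), payload 010000.
Concatenate: 0001000100010000 = 0x1110 (16 bits → U+1110).

U+1110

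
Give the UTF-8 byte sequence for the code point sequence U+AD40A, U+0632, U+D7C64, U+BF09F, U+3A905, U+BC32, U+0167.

F2 AD 90 8A D8 B2 F3 97 B1 A4 F2 BF 82 9F F0 BA A4 85 EB B0 B2 C5 A7

U+AD40A: 4-byte form → F2 AD 90 8A.
U+0632: 2-byte form → D8 B2.
U+D7C64: 4-byte form → F3 97 B1 A4.
U+BF09F: 4-byte form → F2 BF 82 9F.
U+3A905: 4-byte form → F0 BA A4 85.
U+BC32: 3-byte form → EB B0 B2.
U+0167: 2-byte form → C5 A7.
Concatenated (23 bytes): F2 AD 90 8A D8 B2 F3 97 B1 A4 F2 BF 82 9F F0 BA A4 85 EB B0 B2 C5 A7.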